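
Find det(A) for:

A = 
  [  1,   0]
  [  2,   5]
5

For a 2×2 matrix, det = ad - bc = (1)(5) - (0)(2) = 5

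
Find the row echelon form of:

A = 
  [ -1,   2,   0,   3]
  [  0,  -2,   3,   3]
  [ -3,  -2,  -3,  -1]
Row operations:
R3 → R3 - (3)·R1
R3 → R3 - (4)·R2

Resulting echelon form:
REF = 
  [ -1,   2,   0,   3]
  [  0,  -2,   3,   3]
  [  0,   0, -15, -22]

Rank = 3 (number of non-zero pivot rows).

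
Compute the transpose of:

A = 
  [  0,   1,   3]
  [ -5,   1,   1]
Aᵀ = 
  [  0,  -5]
  [  1,   1]
  [  3,   1]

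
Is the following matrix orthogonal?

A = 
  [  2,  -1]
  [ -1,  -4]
No

AᵀA = 
  [  5,   2]
  [  2,  17]
≠ I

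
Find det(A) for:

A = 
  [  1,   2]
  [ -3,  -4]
2

For a 2×2 matrix, det = ad - bc = (1)(-4) - (2)(-3) = 2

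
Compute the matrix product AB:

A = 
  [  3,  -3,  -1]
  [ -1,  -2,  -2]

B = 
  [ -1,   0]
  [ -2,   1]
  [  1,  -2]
A is 2×3 and B is 3×2, so AB is 2×2. Each entry is (row of A)·(column of B):
AB[1,1] = (3)(-1) + (-3)(-2) + (-1)(1) = 2
AB[1,2] = (3)(0) + (-3)(1) + (-1)(-2) = -1
AB[2,1] = (-1)(-1) + (-2)(-2) + (-2)(1) = 3
AB[2,2] = (-1)(0) + (-2)(1) + (-2)(-2) = 2

AB = 
  [  2,  -1]
  [  3,   2]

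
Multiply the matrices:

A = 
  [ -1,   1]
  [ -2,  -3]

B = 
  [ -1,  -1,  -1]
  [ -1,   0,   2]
A is 2×2 and B is 2×3, so AB is 2×3. Each entry is (row of A)·(column of B):
AB[1,1] = (-1)(-1) + (1)(-1) = 0
AB[1,2] = (-1)(-1) + (1)(0) = 1
AB[1,3] = (-1)(-1) + (1)(2) = 3
AB[2,1] = (-2)(-1) + (-3)(-1) = 5
AB[2,2] = (-2)(-1) + (-3)(0) = 2
AB[2,3] = (-2)(-1) + (-3)(2) = -4

AB = 
  [  0,   1,   3]
  [  5,   2,  -4]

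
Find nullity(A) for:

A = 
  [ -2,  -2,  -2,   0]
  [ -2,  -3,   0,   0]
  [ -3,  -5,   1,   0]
nullity(A) = 2

Row reduce:
R2 → R2 - (1)·R1
R3 → R3 - (3/2)·R1
R3 → R3 - (2)·R2
REF = 
  [ -2,  -2,  -2,   0]
  [  0,  -1,   2,   0]
  [  0,   0,   0,   0]
Pivot columns: 1, 2 → 2 pivots.
rank(A) = 2, so nullity(A) = 4 - 2 = 2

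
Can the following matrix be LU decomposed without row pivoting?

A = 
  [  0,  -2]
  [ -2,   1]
No.
A[1,1] = 0 but A[2,1] = -2 ≠ 0. Any LU with L unit lower triangular has (LU)[1,1] = U[1,1] and (LU)[2,1] = L[2,1]·U[1,1]; matching A forces U[1,1] = 0, which then forces (LU)[2,1] = 0 ≠ -2. A row swap (pivoting) is required.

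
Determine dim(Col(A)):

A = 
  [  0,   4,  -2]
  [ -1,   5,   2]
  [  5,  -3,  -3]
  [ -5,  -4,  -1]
dim(Col(A)) = 3

Row reduce:
Swap R1 ↔ R2
R3 → R3 + (5)·R1
R4 → R4 - (5)·R1
R3 → R3 - (11/2)·R2
R4 → R4 + (29/4)·R2
R4 → R4 + (17/12)·R3
REF = 
  [ -1,   5,   2]
  [  0,   4,  -2]
  [  0,   0,  18]
  [  0,   0,   0]
Pivot columns: 1, 2, 3 → 3 pivots.
dim(Col(A)) = number of pivot columns = 3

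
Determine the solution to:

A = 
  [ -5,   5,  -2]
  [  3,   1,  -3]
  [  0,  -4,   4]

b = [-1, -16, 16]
x = [-2, -1, 3]

Row reduce the augmented matrix [A|b]:
R2 → R2 + (3/5)·R1
R3 → R3 + (1)·R2
REF = 
  [   -5,     5,    -2,    -1]
  [    0,     4, -21/5, -83/5]
  [    0,     0,  -1/5,  -3/5]

Back-substitution:
x₃ = (-3/5) / (-1/5) = 3
x₂ = (-83/5 - (-21/5)(3)) / 4 = -1
x₁ = (-1 - (5)(-1) - (-2)(3)) / (-5) = -2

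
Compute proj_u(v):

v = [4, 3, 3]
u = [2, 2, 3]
v·u = (4)(2) + (3)(2) + (3)(3) = 23
u·u = (2)² + (2)² + (3)² = 17
proj_u(v) = (v·u / u·u) × u = (23/17) × u

proj_u(v) = [46/17, 46/17, 69/17]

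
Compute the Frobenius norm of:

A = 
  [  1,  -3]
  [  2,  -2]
||A||_F = 4.243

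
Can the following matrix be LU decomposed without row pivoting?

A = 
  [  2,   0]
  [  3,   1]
Yes.
A[1,1] = 2 ≠ 0, so Gaussian elimination proceeds without a row swap: multiplier ℓ₂₁ = (3)/(2) = 3/2, and U[2,2] = 1 - (3/2)(0) = 1.
L = 
  [  1,   0]
  [3/2,   1]
U = 
  [  2,   0]
  [  0,   1]
Check row 2 of LU: [(3/2)(2), (3/2)(0) + 1] = [3, 1] = row 2 of A ✓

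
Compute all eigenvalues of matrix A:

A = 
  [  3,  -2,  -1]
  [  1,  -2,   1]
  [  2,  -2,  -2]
Characteristic polynomial: det(λI - A) = λ³ + λ² - 2λ - 8
Testing integer divisors of the constant term: p(2) = 0, so (λ - 2) is a factor:
p(λ) = (λ - 2)(λ² + 3λ + 4)
λ² + 3λ + 4 = 0  ⇒  λ = (-3 ± √((3)² - 4·(4)))/2 = (-3 ± √(-7))/2
  = (-3 + i√7)/2,  (-3 - i√7)/2

λ = 2, (-3 + i√7)/2, (-3 - i√7)/2  (≈ 2, -1.5 + 1.323i, -1.5 - 1.323i)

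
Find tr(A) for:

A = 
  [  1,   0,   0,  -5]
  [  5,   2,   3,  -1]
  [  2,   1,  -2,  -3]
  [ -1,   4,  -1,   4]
5

tr(A) = 1 + 2 + -2 + 4 = 5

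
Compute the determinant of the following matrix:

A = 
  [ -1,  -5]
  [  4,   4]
For a 2×2 matrix, det = ad - bc = (-1)(4) - (-5)(4) = 16

det(A) = 16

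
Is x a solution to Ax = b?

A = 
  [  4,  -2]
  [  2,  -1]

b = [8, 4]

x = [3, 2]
Yes

Ax = [8, 4] = b ✓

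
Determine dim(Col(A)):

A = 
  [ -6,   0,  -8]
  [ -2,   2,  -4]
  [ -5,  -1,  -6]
Row reduce:
R2 → R2 - (1/3)·R1
R3 → R3 - (5/6)·R1
R3 → R3 + (1/2)·R2
REF = 
  [  -6,    0,   -8]
  [   0,    2, -4/3]
  [   0,    0,    0]
Pivot columns: 1, 2 → 2 pivots.
dim(Col(A)) = number of pivot columns = 2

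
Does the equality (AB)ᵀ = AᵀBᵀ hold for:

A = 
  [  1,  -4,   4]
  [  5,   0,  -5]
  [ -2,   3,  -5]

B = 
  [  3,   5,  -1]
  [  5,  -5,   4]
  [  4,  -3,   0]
No

(AB)ᵀ = 
  [ -1,  -5, -11]
  [ 13,  40, -10]
  [-17,  -5,  14]

AᵀBᵀ = 
  [ 30, -28, -11]
  [-15,  -8, -16]
  [ -8,  25,  31]

The two matrices differ, so (AB)ᵀ ≠ AᵀBᵀ in general. The correct identity is (AB)ᵀ = BᵀAᵀ.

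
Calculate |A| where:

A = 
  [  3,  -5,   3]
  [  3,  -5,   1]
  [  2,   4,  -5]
44

Cofactor expansion along row 1:
det(A) = (3)·((-5)(-5) - (1)(4)) - (-5)·((3)(-5) - (1)(2)) + (3)·((3)(4) - (-5)(2))
  = (3)(21) - (-5)(-17) + (3)(22)
  = 44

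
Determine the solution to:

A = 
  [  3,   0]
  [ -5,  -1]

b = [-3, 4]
Row reduce the augmented matrix [A|b]:
R2 → R2 + (5/3)·R1
REF = 
  [  3,   0,  -3]
  [  0,  -1,  -1]

Back-substitution:
x₂ = (-1) / (-1) = 1
x₁ = (-3 - (0)(1)) / 3 = -1

x = [-1, 1]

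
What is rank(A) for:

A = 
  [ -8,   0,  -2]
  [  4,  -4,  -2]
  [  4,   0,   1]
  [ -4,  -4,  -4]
Row reduce:
R2 → R2 + (1/2)·R1
R3 → R3 + (1/2)·R1
R4 → R4 - (1/2)·R1
R4 → R4 - (1)·R2
REF = 
  [ -8,   0,  -2]
  [  0,  -4,  -3]
  [  0,   0,   0]
  [  0,   0,   0]
Pivot columns: 1, 2 → 2 pivots.

rank(A) = 2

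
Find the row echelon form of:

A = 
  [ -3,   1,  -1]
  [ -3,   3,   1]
Row operations:
R2 → R2 - (1)·R1

Resulting echelon form:
REF = 
  [ -3,   1,  -1]
  [  0,   2,   2]

Rank = 2 (number of non-zero pivot rows).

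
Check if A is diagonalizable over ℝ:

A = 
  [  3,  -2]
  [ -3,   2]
Yes

tr(A) = 5, det(A) = 0
Characteristic polynomial: λ² - tr(A)λ + det(A) = λ² - 5λ
λ² - 5λ = λ(λ - 5)
Eigenvalues: 5, 0
λ=0: alg. mult. = 1, geom. mult. = 2 - rank(A - (0)I) = 2 - 1 = 1
λ=5: alg. mult. = 1, geom. mult. = 2 - rank(A - (5)I) = 2 - 1 = 1
Sum of geometric multiplicities equals n, so A has n independent eigenvectors.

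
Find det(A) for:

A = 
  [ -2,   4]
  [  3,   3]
For a 2×2 matrix, det = ad - bc = (-2)(3) - (4)(3) = -18

det(A) = -18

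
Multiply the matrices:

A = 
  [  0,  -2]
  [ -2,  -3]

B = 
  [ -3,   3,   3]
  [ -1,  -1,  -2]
A is 2×2 and B is 2×3, so AB is 2×3. Each entry is (row of A)·(column of B):
AB[1,1] = (0)(-3) + (-2)(-1) = 2
AB[1,2] = (0)(3) + (-2)(-1) = 2
AB[1,3] = (0)(3) + (-2)(-2) = 4
AB[2,1] = (-2)(-3) + (-3)(-1) = 9
AB[2,2] = (-2)(3) + (-3)(-1) = -3
AB[2,3] = (-2)(3) + (-3)(-2) = 0

AB = 
  [  2,   2,   4]
  [  9,  -3,   0]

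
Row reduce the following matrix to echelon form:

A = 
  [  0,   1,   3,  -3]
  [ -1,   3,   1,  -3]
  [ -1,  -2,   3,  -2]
Row operations:
Swap R1 ↔ R2
R3 → R3 - (1)·R1
R3 → R3 + (5)·R2

Resulting echelon form:
REF = 
  [ -1,   3,   1,  -3]
  [  0,   1,   3,  -3]
  [  0,   0,  17, -14]

Rank = 3 (number of non-zero pivot rows).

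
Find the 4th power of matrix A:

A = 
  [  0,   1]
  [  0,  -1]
A² = A·A:
A²[1,1] = (0)(0) + (1)(0) = 0
A²[1,2] = (0)(1) + (1)(-1) = -1
A²[2,1] = (0)(0) + (-1)(0) = 0
A²[2,2] = (0)(1) + (-1)(-1) = 1
A² = 
  [  0,  -1]
  [  0,   1]

A^3 = A^2·A:
A^3[1,1] = (0)(0) + (-1)(0) = 0
A^3[1,2] = (0)(1) + (-1)(-1) = 1
A^3[2,1] = (0)(0) + (1)(0) = 0
A^3[2,2] = (0)(1) + (1)(-1) = -1
A^3 = 
  [  0,   1]
  [  0,  -1]

A^4 = A^3·A:
A^4[1,1] = (0)(0) + (1)(0) = 0
A^4[1,2] = (0)(1) + (1)(-1) = -1
A^4[2,1] = (0)(0) + (-1)(0) = 0
A^4[2,2] = (0)(1) + (-1)(-1) = 1
A^4 = 
  [  0,  -1]
  [  0,   1]

Therefore
A^4 = 
  [  0,  -1]
  [  0,   1]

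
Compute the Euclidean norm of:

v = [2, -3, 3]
4.69

||v||₂ = √((2)² + (-3)² + (3)²) = √22 = 4.69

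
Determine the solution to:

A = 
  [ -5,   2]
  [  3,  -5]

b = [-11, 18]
x = [1, -3]

Row reduce the augmented matrix [A|b]:
R2 → R2 + (3/5)·R1
REF = 
  [   -5,     2,   -11]
  [    0, -19/5,  57/5]

Back-substitution:
x₂ = (57/5) / (-19/5) = -3
x₁ = (-11 - (2)(-3)) / (-5) = 1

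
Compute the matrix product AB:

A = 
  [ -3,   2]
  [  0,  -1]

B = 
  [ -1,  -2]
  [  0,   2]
AB = 
  [  3,  10]
  [  0,  -2]

A is 2×2 and B is 2×2, so AB is 2×2. Each entry is (row of A)·(column of B):
AB[1,1] = (-3)(-1) + (2)(0) = 3
AB[1,2] = (-3)(-2) + (2)(2) = 10
AB[2,1] = (0)(-1) + (-1)(0) = 0
AB[2,2] = (0)(-2) + (-1)(2) = -2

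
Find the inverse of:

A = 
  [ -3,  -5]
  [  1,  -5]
det(A) = (-3)(-5) - (-5)(1) = 20
For a 2×2 matrix, A⁻¹ = (1/det(A)) · [[d, -b], [-c, a]]
    = (1/20) · [[-5, 5], [-1, -3]]

A⁻¹ = 
  [ -1/4,   1/4]
  [-1/20, -3/20]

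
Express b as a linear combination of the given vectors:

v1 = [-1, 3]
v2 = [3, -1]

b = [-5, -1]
c1 = -1, c2 = -2

b = -1·v1 + -2·v2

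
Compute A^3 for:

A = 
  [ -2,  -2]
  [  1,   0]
A² = A·A:
A²[1,1] = (-2)(-2) + (-2)(1) = 2
A²[1,2] = (-2)(-2) + (-2)(0) = 4
A²[2,1] = (1)(-2) + (0)(1) = -2
A²[2,2] = (1)(-2) + (0)(0) = -2
A² = 
  [  2,   4]
  [ -2,  -2]

A^3 = A^2·A:
A^3[1,1] = (2)(-2) + (4)(1) = 0
A^3[1,2] = (2)(-2) + (4)(0) = -4
A^3[2,1] = (-2)(-2) + (-2)(1) = 2
A^3[2,2] = (-2)(-2) + (-2)(0) = 4
A^3 = 
  [  0,  -4]
  [  2,   4]

Therefore
A^3 = 
  [  0,  -4]
  [  2,   4]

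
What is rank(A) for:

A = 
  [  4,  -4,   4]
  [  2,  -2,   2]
Row reduce:
R2 → R2 - (1/2)·R1
REF = 
  [  4,  -4,   4]
  [  0,   0,   0]
Pivot columns: 1 → 1 pivot.

rank(A) = 1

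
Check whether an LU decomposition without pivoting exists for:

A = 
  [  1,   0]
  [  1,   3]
Yes.
A[1,1] = 1 ≠ 0, so Gaussian elimination proceeds without a row swap: multiplier ℓ₂₁ = (1)/(1) = 1, and U[2,2] = 3 - (1)(0) = 3.
L = 
  [  1,   0]
  [  1,   1]
U = 
  [  1,   0]
  [  0,   3]
Check row 2 of LU: [(1)(1), (1)(0) + 3] = [1, 3] = row 2 of A ✓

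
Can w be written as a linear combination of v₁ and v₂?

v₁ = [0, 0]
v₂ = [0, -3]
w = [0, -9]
Yes

Form the augmented matrix and row-reduce:
[v₁|v₂|w] = 
  [  0,   0,   0]
  [  0,  -3,  -9]
Swap R1 ↔ R2
REF = 
  [  0,  -3,  -9]
  [  0,   0,   0]

No row of the form [0 0 | nonzero], so the system is consistent. Back-substitution gives c₁ = 0, c₂ = 3: w = (0)·v₁ + (3)·v₂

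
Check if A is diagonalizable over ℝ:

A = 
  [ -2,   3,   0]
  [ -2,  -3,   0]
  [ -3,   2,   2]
No

Characteristic polynomial: det(λI - A) = λ³ + 3λ² + 2λ - 24
Testing integer divisors of the constant term: p(2) = 0, so (λ - 2) is a factor:
p(λ) = (λ - 2)(λ² + 5λ + 12)
λ² + 5λ + 12 = 0  ⇒  λ = (-5 ± √((5)² - 4·(12)))/2 = (-5 ± √(-23))/2
  = (-5 + i√23)/2,  (-5 - i√23)/2
Eigenvalues: 2, (-5 + i√23)/2, (-5 - i√23)/2  (≈ 2, -2.5 + 2.398i, -2.5 - 2.398i)
Has complex eigenvalues (not diagonalizable over ℝ).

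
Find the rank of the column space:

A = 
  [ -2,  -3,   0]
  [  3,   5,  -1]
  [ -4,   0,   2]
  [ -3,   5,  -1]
Row reduce:
R2 → R2 + (3/2)·R1
R3 → R3 - (2)·R1
R4 → R4 - (3/2)·R1
R3 → R3 - (12)·R2
R4 → R4 - (19)·R2
R4 → R4 - (9/7)·R3
REF = 
  [ -2,  -3,   0]
  [  0, 1/2,  -1]
  [  0,   0,  14]
  [  0,   0,   0]
Pivot columns: 1, 2, 3 → 3 pivots.
dim(Col(A)) = number of pivot columns = 3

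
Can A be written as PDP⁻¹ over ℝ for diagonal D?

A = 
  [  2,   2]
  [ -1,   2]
No

tr(A) = 4, det(A) = 6
Characteristic polynomial: λ² - tr(A)λ + det(A) = λ² - 4λ + 6
λ² - 4λ + 6 = 0  ⇒  λ = (4 ± √((-4)² - 4·(6)))/2 = (4 ± √(-8))/2
  = 2 + i√2,  2 - i√2
Eigenvalues: 2 + i√2, 2 - i√2  (≈ 2 + 1.414i, 2 - 1.414i)
Has complex eigenvalues (not diagonalizable over ℝ).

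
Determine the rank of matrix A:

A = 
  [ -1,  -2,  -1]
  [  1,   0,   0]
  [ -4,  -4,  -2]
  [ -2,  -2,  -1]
Row reduce:
R2 → R2 + (1)·R1
R3 → R3 - (4)·R1
R4 → R4 - (2)·R1
R3 → R3 + (2)·R2
R4 → R4 + (1)·R2
REF = 
  [ -1,  -2,  -1]
  [  0,  -2,  -1]
  [  0,   0,   0]
  [  0,   0,   0]
Pivot columns: 1, 2 → 2 pivots.

rank(A) = 2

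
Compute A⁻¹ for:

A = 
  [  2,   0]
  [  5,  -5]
det(A) = (2)(-5) - (0)(5) = -10
For a 2×2 matrix, A⁻¹ = (1/det(A)) · [[d, -b], [-c, a]]
    = (-1/10) · [[-5, 0], [-5, 2]]

A⁻¹ = 
  [ 1/2,    0]
  [ 1/2, -1/5]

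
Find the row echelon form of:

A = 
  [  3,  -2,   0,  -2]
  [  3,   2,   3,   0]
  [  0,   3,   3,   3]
Row operations:
R2 → R2 - (1)·R1
R3 → R3 - (3/4)·R2

Resulting echelon form:
REF = 
  [  3,  -2,   0,  -2]
  [  0,   4,   3,   2]
  [  0,   0, 3/4, 3/2]

Rank = 3 (number of non-zero pivot rows).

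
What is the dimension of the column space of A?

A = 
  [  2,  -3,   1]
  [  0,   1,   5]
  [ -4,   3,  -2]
Row reduce:
R3 → R3 + (2)·R1
R3 → R3 + (3)·R2
REF = 
  [  2,  -3,   1]
  [  0,   1,   5]
  [  0,   0,  15]
Pivot columns: 1, 2, 3 → 3 pivots.
dim(Col(A)) = number of pivot columns = 3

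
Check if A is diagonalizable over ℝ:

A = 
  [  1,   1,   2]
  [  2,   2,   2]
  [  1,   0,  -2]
Yes

Characteristic polynomial: det(λI - A) = λ³ - λ² - 8λ + 2
By the rational root theorem any rational root is an integer dividing 2; none of those is a root, so p(λ) has no rational roots and hence (being an irreducible cubic) no repeated roots.
Discriminant of the cubic: Δ = 2300
Δ > 0 ⇒ three distinct real eigenvalues: λ ≈ -2.508, 0.2444, 3.264
Three distinct real eigenvalues, so A has 3 independent eigenvectors.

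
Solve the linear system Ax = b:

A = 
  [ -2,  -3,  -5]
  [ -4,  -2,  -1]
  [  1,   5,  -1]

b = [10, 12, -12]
Row reduce the augmented matrix [A|b]:
R2 → R2 - (2)·R1
R3 → R3 + (1/2)·R1
R3 → R3 - (7/8)·R2
REF = 
  [   -2,    -3,    -5,    10]
  [    0,     4,     9,    -8]
  [    0,     0, -91/8,     0]

Back-substitution:
x₃ = 0 / (-91/8) = 0
x₂ = (-8 - (9)(0)) / 4 = -2
x₁ = (10 - (-3)(-2) - (-5)(0)) / (-2) = -2

x = [-2, -2, 0]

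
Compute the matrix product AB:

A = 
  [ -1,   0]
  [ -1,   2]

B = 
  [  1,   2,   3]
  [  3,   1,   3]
A is 2×2 and B is 2×3, so AB is 2×3. Each entry is (row of A)·(column of B):
AB[1,1] = (-1)(1) + (0)(3) = -1
AB[1,2] = (-1)(2) + (0)(1) = -2
AB[1,3] = (-1)(3) + (0)(3) = -3
AB[2,1] = (-1)(1) + (2)(3) = 5
AB[2,2] = (-1)(2) + (2)(1) = 0
AB[2,3] = (-1)(3) + (2)(3) = 3

AB = 
  [ -1,  -2,  -3]
  [  5,   0,   3]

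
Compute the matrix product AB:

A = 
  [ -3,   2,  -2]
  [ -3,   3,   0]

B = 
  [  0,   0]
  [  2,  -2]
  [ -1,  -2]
AB = 
  [  6,   0]
  [  6,  -6]

A is 2×3 and B is 3×2, so AB is 2×2. Each entry is (row of A)·(column of B):
AB[1,1] = (-3)(0) + (2)(2) + (-2)(-1) = 6
AB[1,2] = (-3)(0) + (2)(-2) + (-2)(-2) = 0
AB[2,1] = (-3)(0) + (3)(2) + (0)(-1) = 6
AB[2,2] = (-3)(0) + (3)(-2) + (0)(-2) = -6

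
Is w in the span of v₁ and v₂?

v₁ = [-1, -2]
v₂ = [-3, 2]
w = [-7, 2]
Yes

Form the augmented matrix and row-reduce:
[v₁|v₂|w] = 
  [ -1,  -3,  -7]
  [ -2,   2,   2]
R2 → R2 - (2)·R1
REF = 
  [ -1,  -3,  -7]
  [  0,   8,  16]

No row of the form [0 0 | nonzero], so the system is consistent. Back-substitution gives c₁ = 1, c₂ = 2: w = (1)·v₁ + (2)·v₂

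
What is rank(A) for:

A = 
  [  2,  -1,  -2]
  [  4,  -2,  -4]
Row reduce:
R2 → R2 - (2)·R1
REF = 
  [  2,  -1,  -2]
  [  0,   0,   0]
Pivot columns: 1 → 1 pivot.

rank(A) = 1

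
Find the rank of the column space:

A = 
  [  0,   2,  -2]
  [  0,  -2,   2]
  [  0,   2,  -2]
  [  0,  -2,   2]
Row reduce:
R2 → R2 + (1)·R1
R3 → R3 - (1)·R1
R4 → R4 + (1)·R1
REF = 
  [  0,   2,  -2]
  [  0,   0,   0]
  [  0,   0,   0]
  [  0,   0,   0]
Pivot columns: 2 → 1 pivot.
dim(Col(A)) = number of pivot columns = 1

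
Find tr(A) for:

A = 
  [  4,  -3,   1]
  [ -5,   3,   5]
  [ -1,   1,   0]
7

tr(A) = 4 + 3 + 0 = 7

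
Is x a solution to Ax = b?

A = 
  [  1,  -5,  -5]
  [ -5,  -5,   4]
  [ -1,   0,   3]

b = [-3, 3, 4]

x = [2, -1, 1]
No

Ax = [2, -1, 1] ≠ b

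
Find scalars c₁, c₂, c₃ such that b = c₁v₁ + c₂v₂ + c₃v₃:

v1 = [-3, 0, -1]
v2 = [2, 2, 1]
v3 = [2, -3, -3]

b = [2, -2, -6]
c1 = 2, c2 = 2, c3 = 2

b = 2·v1 + 2·v2 + 2·v3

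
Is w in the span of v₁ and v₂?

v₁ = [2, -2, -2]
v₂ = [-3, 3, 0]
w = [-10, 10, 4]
Yes

Form the augmented matrix and row-reduce:
[v₁|v₂|w] = 
  [  2,  -3, -10]
  [ -2,   3,  10]
  [ -2,   0,   4]
R2 → R2 + (1)·R1
R3 → R3 + (1)·R1
Swap R2 ↔ R3
REF = 
  [  2,  -3, -10]
  [  0,  -3,  -6]
  [  0,   0,   0]

No row of the form [0 0 | nonzero], so the system is consistent. Back-substitution gives c₁ = -2, c₂ = 2: w = (-2)·v₁ + (2)·v₂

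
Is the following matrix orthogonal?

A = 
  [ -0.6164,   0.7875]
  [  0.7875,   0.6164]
Yes

AᵀA = 
  [  1.0001,   0]
  [  0,   1.0001]
≈ I (equal to I up to the 4-dp rounding of the entries)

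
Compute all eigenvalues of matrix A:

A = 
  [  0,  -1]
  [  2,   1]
λ = (1 + i√7)/2, (1 - i√7)/2  (≈ 0.5 + 1.323i, 0.5 - 1.323i)

tr(A) = 1, det(A) = 2
Characteristic polynomial: λ² - tr(A)λ + det(A) = λ² - λ + 2
λ² - λ + 2 = 0  ⇒  λ = (1 ± √((-1)² - 4·(2)))/2 = (1 ± √(-7))/2
  = (1 + i√7)/2,  (1 - i√7)/2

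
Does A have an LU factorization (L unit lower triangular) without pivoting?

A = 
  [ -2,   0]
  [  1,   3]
Yes.
A[1,1] = -2 ≠ 0, so Gaussian elimination proceeds without a row swap: multiplier ℓ₂₁ = (1)/(-2) = -1/2, and U[2,2] = 3 - (-1/2)(0) = 3.
L = 
  [   1,    0]
  [-1/2,    1]
U = 
  [ -2,   0]
  [  0,   3]
Check row 2 of LU: [(-1/2)(-2), (-1/2)(0) + 3] = [1, 3] = row 2 of A ✓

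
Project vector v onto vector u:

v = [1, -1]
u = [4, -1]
v·u = (1)(4) + (-1)(-1) = 5
u·u = (4)² + (-1)² = 17
proj_u(v) = (v·u / u·u) × u = (5/17) × u

proj_u(v) = [20/17, -5/17]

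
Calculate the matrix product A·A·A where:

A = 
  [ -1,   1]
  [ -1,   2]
A^3 = 
  [ -1,   2]
  [ -2,   5]

A² = A·A:
A²[1,1] = (-1)(-1) + (1)(-1) = 0
A²[1,2] = (-1)(1) + (1)(2) = 1
A²[2,1] = (-1)(-1) + (2)(-1) = -1
A²[2,2] = (-1)(1) + (2)(2) = 3
A² = 
  [  0,   1]
  [ -1,   3]

A^3 = A^2·A:
A^3[1,1] = (0)(-1) + (1)(-1) = -1
A^3[1,2] = (0)(1) + (1)(2) = 2
A^3[2,1] = (-1)(-1) + (3)(-1) = -2
A^3[2,2] = (-1)(1) + (3)(2) = 5
A^3 = 
  [ -1,   2]
  [ -2,   5]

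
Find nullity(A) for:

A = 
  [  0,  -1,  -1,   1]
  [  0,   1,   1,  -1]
nullity(A) = 3

Row reduce:
R2 → R2 + (1)·R1
REF = 
  [  0,  -1,  -1,   1]
  [  0,   0,   0,   0]
Pivot columns: 2 → 1 pivot.
rank(A) = 1, so nullity(A) = 4 - 1 = 3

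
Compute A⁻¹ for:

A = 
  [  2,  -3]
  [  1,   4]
det(A) = (2)(4) - (-3)(1) = 11
For a 2×2 matrix, A⁻¹ = (1/det(A)) · [[d, -b], [-c, a]]
    = (1/11) · [[4, 3], [-1, 2]]

A⁻¹ = 
  [ 4/11,  3/11]
  [-1/11,  2/11]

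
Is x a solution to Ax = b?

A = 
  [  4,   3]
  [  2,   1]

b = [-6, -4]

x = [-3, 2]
Yes

Ax = [-6, -4] = b ✓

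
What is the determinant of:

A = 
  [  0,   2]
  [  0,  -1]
0

For a 2×2 matrix, det = ad - bc = (0)(-1) - (2)(0) = 0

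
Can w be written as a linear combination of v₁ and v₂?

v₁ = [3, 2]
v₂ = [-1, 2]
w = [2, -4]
Yes

Form the augmented matrix and row-reduce:
[v₁|v₂|w] = 
  [  3,  -1,   2]
  [  2,   2,  -4]
R2 → R2 - (2/3)·R1
REF = 
  [    3,    -1,     2]
  [    0,   8/3, -16/3]

No row of the form [0 0 | nonzero], so the system is consistent. Back-substitution gives c₁ = 0, c₂ = -2: w = (0)·v₁ + (-2)·v₂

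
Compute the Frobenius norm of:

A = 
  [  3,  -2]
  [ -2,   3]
||A||_F = 5.099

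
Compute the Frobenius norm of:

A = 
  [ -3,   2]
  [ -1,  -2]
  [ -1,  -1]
||A||_F = 4.472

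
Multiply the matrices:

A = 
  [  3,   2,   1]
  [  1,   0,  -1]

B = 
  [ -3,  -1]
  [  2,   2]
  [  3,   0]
A is 2×3 and B is 3×2, so AB is 2×2. Each entry is (row of A)·(column of B):
AB[1,1] = (3)(-3) + (2)(2) + (1)(3) = -2
AB[1,2] = (3)(-1) + (2)(2) + (1)(0) = 1
AB[2,1] = (1)(-3) + (0)(2) + (-1)(3) = -6
AB[2,2] = (1)(-1) + (0)(2) + (-1)(0) = -1

AB = 
  [ -2,   1]
  [ -6,  -1]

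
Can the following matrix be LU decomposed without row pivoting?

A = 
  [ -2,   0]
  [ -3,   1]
Yes.
A[1,1] = -2 ≠ 0, so Gaussian elimination proceeds without a row swap: multiplier ℓ₂₁ = (-3)/(-2) = 3/2, and U[2,2] = 1 - (3/2)(0) = 1.
L = 
  [  1,   0]
  [3/2,   1]
U = 
  [ -2,   0]
  [  0,   1]
Check row 2 of LU: [(3/2)(-2), (3/2)(0) + 1] = [-3, 1] = row 2 of A ✓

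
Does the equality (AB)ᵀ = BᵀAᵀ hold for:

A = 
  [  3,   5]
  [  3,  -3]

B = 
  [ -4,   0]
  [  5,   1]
Yes

(AB)ᵀ = 
  [ 13, -27]
  [  5,  -3]

BᵀAᵀ = 
  [ 13, -27]
  [  5,  -3]

Both sides are equal — this is the standard identity (AB)ᵀ = BᵀAᵀ, which holds for all A, B.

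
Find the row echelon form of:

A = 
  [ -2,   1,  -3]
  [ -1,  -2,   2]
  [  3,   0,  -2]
Row operations:
R2 → R2 - (1/2)·R1
R3 → R3 + (3/2)·R1
R3 → R3 + (3/5)·R2

Resulting echelon form:
REF = 
  [   -2,     1,    -3]
  [    0,  -5/2,   7/2]
  [    0,     0, -22/5]

Rank = 3 (number of non-zero pivot rows).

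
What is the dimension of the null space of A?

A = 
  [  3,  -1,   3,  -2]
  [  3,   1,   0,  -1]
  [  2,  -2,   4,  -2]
nullity(A) = 2

Row reduce:
R2 → R2 - (1)·R1
R3 → R3 - (2/3)·R1
R3 → R3 + (2/3)·R2
REF = 
  [  3,  -1,   3,  -2]
  [  0,   2,  -3,   1]
  [  0,   0,   0,   0]
Pivot columns: 1, 2 → 2 pivots.
rank(A) = 2, so nullity(A) = 4 - 2 = 2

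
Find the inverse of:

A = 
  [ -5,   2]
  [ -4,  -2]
det(A) = (-5)(-2) - (2)(-4) = 18
For a 2×2 matrix, A⁻¹ = (1/det(A)) · [[d, -b], [-c, a]]
    = (1/18) · [[-2, -2], [4, -5]]

A⁻¹ = 
  [ -1/9,  -1/9]
  [  2/9, -5/18]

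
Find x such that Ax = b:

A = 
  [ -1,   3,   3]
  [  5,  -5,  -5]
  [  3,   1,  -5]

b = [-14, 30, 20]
Row reduce the augmented matrix [A|b]:
R2 → R2 + (5)·R1
R3 → R3 + (3)·R1
R3 → R3 - (1)·R2
REF = 
  [ -1,   3,   3, -14]
  [  0,  10,  10, -40]
  [  0,   0,  -6,  18]

Back-substitution:
x₃ = 18 / (-6) = -3
x₂ = (-40 - (10)(-3)) / 10 = -1
x₁ = (-14 - (3)(-1) - (3)(-3)) / (-1) = 2

x = [2, -1, -3]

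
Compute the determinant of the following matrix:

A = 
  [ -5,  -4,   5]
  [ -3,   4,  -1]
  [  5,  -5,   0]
Cofactor expansion along row 1:
det(A) = (-5)·((4)(0) - (-1)(-5)) - (-4)·((-3)(0) - (-1)(5)) + (5)·((-3)(-5) - (4)(5))
  = (-5)(-5) - (-4)(5) + (5)(-5)
  = 20

det(A) = 20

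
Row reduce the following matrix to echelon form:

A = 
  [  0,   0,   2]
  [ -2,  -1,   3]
Row operations:
Swap R1 ↔ R2

Resulting echelon form:
REF = 
  [ -2,  -1,   3]
  [  0,   0,   2]

Rank = 2 (number of non-zero pivot rows).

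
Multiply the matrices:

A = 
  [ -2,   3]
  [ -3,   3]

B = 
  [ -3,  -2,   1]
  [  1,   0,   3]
AB = 
  [  9,   4,   7]
  [ 12,   6,   6]

A is 2×2 and B is 2×3, so AB is 2×3. Each entry is (row of A)·(column of B):
AB[1,1] = (-2)(-3) + (3)(1) = 9
AB[1,2] = (-2)(-2) + (3)(0) = 4
AB[1,3] = (-2)(1) + (3)(3) = 7
AB[2,1] = (-3)(-3) + (3)(1) = 12
AB[2,2] = (-3)(-2) + (3)(0) = 6
AB[2,3] = (-3)(1) + (3)(3) = 6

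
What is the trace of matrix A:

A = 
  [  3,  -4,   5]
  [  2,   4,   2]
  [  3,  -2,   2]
9

tr(A) = 3 + 4 + 2 = 9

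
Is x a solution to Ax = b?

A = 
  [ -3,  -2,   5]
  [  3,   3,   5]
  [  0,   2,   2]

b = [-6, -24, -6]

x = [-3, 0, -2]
No

Ax = [-1, -19, -4] ≠ b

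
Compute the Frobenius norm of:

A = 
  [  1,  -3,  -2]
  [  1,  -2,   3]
||A||_F = 5.292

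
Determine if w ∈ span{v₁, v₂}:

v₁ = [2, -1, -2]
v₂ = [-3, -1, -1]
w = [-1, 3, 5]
Yes

Form the augmented matrix and row-reduce:
[v₁|v₂|w] = 
  [  2,  -3,  -1]
  [ -1,  -1,   3]
  [ -2,  -1,   5]
R2 → R2 + (1/2)·R1
R3 → R3 + (1)·R1
R3 → R3 - (8/5)·R2
REF = 
  [   2,   -3,   -1]
  [   0, -5/2,  5/2]
  [   0,    0,    0]

No row of the form [0 0 | nonzero], so the system is consistent. Back-substitution gives c₁ = -2, c₂ = -1: w = (-2)·v₁ + (-1)·v₂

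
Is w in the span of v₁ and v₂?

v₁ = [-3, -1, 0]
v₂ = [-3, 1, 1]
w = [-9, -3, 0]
Yes

Form the augmented matrix and row-reduce:
[v₁|v₂|w] = 
  [ -3,  -3,  -9]
  [ -1,   1,  -3]
  [  0,   1,   0]
R2 → R2 - (1/3)·R1
R3 → R3 - (1/2)·R2
REF = 
  [ -3,  -3,  -9]
  [  0,   2,   0]
  [  0,   0,   0]

No row of the form [0 0 | nonzero], so the system is consistent. Back-substitution gives c₁ = 3, c₂ = 0: w = (3)·v₁ + (0)·v₂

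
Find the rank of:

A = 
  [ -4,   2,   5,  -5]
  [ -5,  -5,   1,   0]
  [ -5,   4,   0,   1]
Row reduce:
R2 → R2 - (5/4)·R1
R3 → R3 - (5/4)·R1
R3 → R3 + (1/5)·R2
REF = 
  [    -4,      2,      5,     -5]
  [     0,  -15/2,  -21/4,   25/4]
  [     0,      0, -73/10,   17/2]
Pivot columns: 1, 2, 3 → 3 pivots.

rank(A) = 3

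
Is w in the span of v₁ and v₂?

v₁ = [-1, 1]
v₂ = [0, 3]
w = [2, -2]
Yes

Form the augmented matrix and row-reduce:
[v₁|v₂|w] = 
  [ -1,   0,   2]
  [  1,   3,  -2]
R2 → R2 + (1)·R1
REF = 
  [ -1,   0,   2]
  [  0,   3,   0]

No row of the form [0 0 | nonzero], so the system is consistent. Back-substitution gives c₁ = -2, c₂ = 0: w = (-2)·v₁ + (0)·v₂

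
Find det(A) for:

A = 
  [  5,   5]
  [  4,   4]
For a 2×2 matrix, det = ad - bc = (5)(4) - (5)(4) = 0

det(A) = 0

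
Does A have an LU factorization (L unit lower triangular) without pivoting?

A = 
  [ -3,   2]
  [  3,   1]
Yes.
A[1,1] = -3 ≠ 0, so Gaussian elimination proceeds without a row swap: multiplier ℓ₂₁ = (3)/(-3) = -1, and U[2,2] = 1 - (-1)(2) = 3.
L = 
  [  1,   0]
  [ -1,   1]
U = 
  [ -3,   2]
  [  0,   3]
Check row 2 of LU: [(-1)(-3), (-1)(2) + 3] = [3, 1] = row 2 of A ✓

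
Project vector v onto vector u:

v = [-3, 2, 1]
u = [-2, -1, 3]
v·u = (-3)(-2) + (2)(-1) + (1)(3) = 7
u·u = (-2)² + (-1)² + (3)² = 14
proj_u(v) = (v·u / u·u) × u = (7/14) × u = (1/2) × u

proj_u(v) = [-1, -1/2, 3/2]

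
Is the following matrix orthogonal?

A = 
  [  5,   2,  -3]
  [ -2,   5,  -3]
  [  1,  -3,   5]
No

AᵀA = 
  [ 30,  -3,  -4]
  [ -3,  38, -36]
  [ -4, -36,  43]
≠ I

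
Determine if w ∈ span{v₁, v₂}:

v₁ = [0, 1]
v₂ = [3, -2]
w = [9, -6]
Yes

Form the augmented matrix and row-reduce:
[v₁|v₂|w] = 
  [  0,   3,   9]
  [  1,  -2,  -6]
Swap R1 ↔ R2
REF = 
  [  1,  -2,  -6]
  [  0,   3,   9]

No row of the form [0 0 | nonzero], so the system is consistent. Back-substitution gives c₁ = 0, c₂ = 3: w = (0)·v₁ + (3)·v₂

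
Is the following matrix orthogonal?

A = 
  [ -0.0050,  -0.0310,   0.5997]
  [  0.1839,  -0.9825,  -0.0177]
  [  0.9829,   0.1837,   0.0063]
No

AᵀA = 
  [  0.9999,   0,  -0.0001]
  [  0,   1,   0]
  [ -0.0001,   0,   0.3600]
≠ I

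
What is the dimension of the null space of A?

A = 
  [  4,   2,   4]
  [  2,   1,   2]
nullity(A) = 2

Row reduce:
R2 → R2 - (1/2)·R1
REF = 
  [  4,   2,   4]
  [  0,   0,   0]
Pivot columns: 1 → 1 pivot.
rank(A) = 1, so nullity(A) = 3 - 1 = 2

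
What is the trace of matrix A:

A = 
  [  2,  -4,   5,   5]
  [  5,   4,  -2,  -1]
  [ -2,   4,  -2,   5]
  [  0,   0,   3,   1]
5

tr(A) = 2 + 4 + -2 + 1 = 5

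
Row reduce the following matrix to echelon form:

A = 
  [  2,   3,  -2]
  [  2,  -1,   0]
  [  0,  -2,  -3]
Row operations:
R2 → R2 - (1)·R1
R3 → R3 - (1/2)·R2

Resulting echelon form:
REF = 
  [  2,   3,  -2]
  [  0,  -4,   2]
  [  0,   0,  -4]

Rank = 3 (number of non-zero pivot rows).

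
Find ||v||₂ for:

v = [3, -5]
5.831

||v||₂ = √((3)² + (-5)²) = √34 = 5.831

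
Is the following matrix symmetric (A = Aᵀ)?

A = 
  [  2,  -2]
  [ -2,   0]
Yes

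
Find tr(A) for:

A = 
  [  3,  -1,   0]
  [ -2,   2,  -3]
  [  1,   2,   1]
6

tr(A) = 3 + 2 + 1 = 6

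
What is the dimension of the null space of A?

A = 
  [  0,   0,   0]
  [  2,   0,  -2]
nullity(A) = 2

Row reduce:
Swap R1 ↔ R2
REF = 
  [  2,   0,  -2]
  [  0,   0,   0]
Pivot columns: 1 → 1 pivot.
rank(A) = 1, so nullity(A) = 3 - 1 = 2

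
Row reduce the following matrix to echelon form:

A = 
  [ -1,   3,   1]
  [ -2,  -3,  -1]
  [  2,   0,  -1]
Row operations:
R2 → R2 - (2)·R1
R3 → R3 + (2)·R1
R3 → R3 + (2/3)·R2

Resulting echelon form:
REF = 
  [ -1,   3,   1]
  [  0,  -9,  -3]
  [  0,   0,  -1]

Rank = 3 (number of non-zero pivot rows).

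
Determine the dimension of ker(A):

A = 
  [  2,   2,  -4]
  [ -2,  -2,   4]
nullity(A) = 2

Row reduce:
R2 → R2 + (1)·R1
REF = 
  [  2,   2,  -4]
  [  0,   0,   0]
Pivot columns: 1 → 1 pivot.
rank(A) = 1, so nullity(A) = 3 - 1 = 2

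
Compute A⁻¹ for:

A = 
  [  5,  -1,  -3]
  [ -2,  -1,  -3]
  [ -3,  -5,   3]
det(A) = (5)·((-1)(3) - (-3)(-5)) - (-1)·((-2)(3) - (-3)(-3)) + (-3)·((-2)(-5) - (-1)(-3))
  = (5)(-18) - (-1)(-15) + (-3)(7)
  = -126
det(A) = -126 ≠ 0, so A is invertible.

Cofactors Cᵢⱼ = (-1)ⁱ⁺ʲ·Mᵢⱼ:
C = 
  [-18,  15,   7]
  [ 18,   6,  28]
  [  0,  21,  -7]

adj(A) = Cᵀ:
adj(A) = 
  [-18,  18,   0]
  [ 15,   6,  21]
  [  7,  28,  -7]

A⁻¹ = (-1/126) · adj(A):
A⁻¹ = 
  [  1/7,  -1/7,     0]
  [-5/42, -1/21,  -1/6]
  [-1/18,  -2/9,  1/18]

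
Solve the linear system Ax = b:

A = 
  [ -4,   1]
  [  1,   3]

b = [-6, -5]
x = [1, -2]

Row reduce the augmented matrix [A|b]:
R2 → R2 + (1/4)·R1
REF = 
  [   -4,     1,    -6]
  [    0,  13/4, -13/2]

Back-substitution:
x₂ = (-13/2) / (13/4) = -2
x₁ = (-6 - (1)(-2)) / (-4) = 1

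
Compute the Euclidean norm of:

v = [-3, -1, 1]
3.317

||v||₂ = √((-3)² + (-1)² + (1)²) = √11 = 3.317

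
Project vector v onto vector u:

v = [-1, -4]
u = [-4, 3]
v·u = (-1)(-4) + (-4)(3) = -8
u·u = (-4)² + (3)² = 25
proj_u(v) = (v·u / u·u) × u = (-8/25) × u

proj_u(v) = [32/25, -24/25]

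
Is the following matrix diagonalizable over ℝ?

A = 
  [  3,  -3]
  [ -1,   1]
Yes

tr(A) = 4, det(A) = 0
Characteristic polynomial: λ² - tr(A)λ + det(A) = λ² - 4λ
λ² - 4λ = λ(λ - 4)
Eigenvalues: 4, 0
λ=0: alg. mult. = 1, geom. mult. = 2 - rank(A - (0)I) = 2 - 1 = 1
λ=4: alg. mult. = 1, geom. mult. = 2 - rank(A - (4)I) = 2 - 1 = 1
Sum of geometric multiplicities equals n, so A has n independent eigenvectors.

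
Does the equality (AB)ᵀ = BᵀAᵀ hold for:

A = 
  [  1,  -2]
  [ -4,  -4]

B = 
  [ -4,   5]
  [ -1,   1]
Yes

(AB)ᵀ = 
  [ -2,  20]
  [  3, -24]

BᵀAᵀ = 
  [ -2,  20]
  [  3, -24]

Both sides are equal — this is the standard identity (AB)ᵀ = BᵀAᵀ, which holds for all A, B.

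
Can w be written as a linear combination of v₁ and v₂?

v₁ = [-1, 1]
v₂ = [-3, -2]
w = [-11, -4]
Yes

Form the augmented matrix and row-reduce:
[v₁|v₂|w] = 
  [ -1,  -3, -11]
  [  1,  -2,  -4]
R2 → R2 + (1)·R1
REF = 
  [ -1,  -3, -11]
  [  0,  -5, -15]

No row of the form [0 0 | nonzero], so the system is consistent. Back-substitution gives c₁ = 2, c₂ = 3: w = (2)·v₁ + (3)·v₂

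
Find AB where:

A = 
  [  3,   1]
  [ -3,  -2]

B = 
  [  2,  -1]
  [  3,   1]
A is 2×2 and B is 2×2, so AB is 2×2. Each entry is (row of A)·(column of B):
AB[1,1] = (3)(2) + (1)(3) = 9
AB[1,2] = (3)(-1) + (1)(1) = -2
AB[2,1] = (-3)(2) + (-2)(3) = -12
AB[2,2] = (-3)(-1) + (-2)(1) = 1

AB = 
  [  9,  -2]
  [-12,   1]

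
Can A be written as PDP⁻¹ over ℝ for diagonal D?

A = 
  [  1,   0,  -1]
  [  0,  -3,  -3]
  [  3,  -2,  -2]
No

Characteristic polynomial: det(λI - A) = λ³ + 4λ² - 2λ + 9
By the rational root theorem any rational root is an integer dividing 9; none of those is a root, so p(λ) has no rational roots and hence (being an irreducible cubic) no repeated roots.
Discriminant of the cubic: Δ = -5691
Δ < 0 ⇒ one real eigenvalue and a complex-conjugate pair: λ ≈ -4.806, 0.4029 + 1.308i, 0.4029 - 1.308i
Has complex eigenvalues (not diagonalizable over ℝ).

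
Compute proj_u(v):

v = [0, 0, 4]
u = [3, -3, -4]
v·u = (0)(3) + (0)(-3) + (4)(-4) = -16
u·u = (3)² + (-3)² + (-4)² = 34
proj_u(v) = (v·u / u·u) × u = (-16/34) × u = (-8/17) × u

proj_u(v) = [-24/17, 24/17, 32/17]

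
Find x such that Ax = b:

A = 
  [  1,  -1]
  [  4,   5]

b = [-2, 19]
Row reduce the augmented matrix [A|b]:
R2 → R2 - (4)·R1
REF = 
  [  1,  -1,  -2]
  [  0,   9,  27]

Back-substitution:
x₂ = 27 / 9 = 3
x₁ = (-2 - (-1)(3)) / 1 = 1

x = [1, 3]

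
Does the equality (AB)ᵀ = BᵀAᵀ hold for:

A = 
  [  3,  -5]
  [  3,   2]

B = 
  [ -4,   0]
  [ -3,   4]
Yes

(AB)ᵀ = 
  [  3, -18]
  [-20,   8]

BᵀAᵀ = 
  [  3, -18]
  [-20,   8]

Both sides are equal — this is the standard identity (AB)ᵀ = BᵀAᵀ, which holds for all A, B.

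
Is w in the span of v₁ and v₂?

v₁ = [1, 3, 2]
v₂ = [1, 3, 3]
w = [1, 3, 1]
Yes

Form the augmented matrix and row-reduce:
[v₁|v₂|w] = 
  [  1,   1,   1]
  [  3,   3,   3]
  [  2,   3,   1]
R2 → R2 - (3)·R1
R3 → R3 - (2)·R1
Swap R2 ↔ R3
REF = 
  [  1,   1,   1]
  [  0,   1,  -1]
  [  0,   0,   0]

No row of the form [0 0 | nonzero], so the system is consistent. Back-substitution gives c₁ = 2, c₂ = -1: w = (2)·v₁ + (-1)·v₂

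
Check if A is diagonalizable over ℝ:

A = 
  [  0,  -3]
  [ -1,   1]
Yes

tr(A) = 1, det(A) = -3
Characteristic polynomial: λ² - tr(A)λ + det(A) = λ² - λ - 3
λ² - λ - 3 = 0  ⇒  λ = (1 ± √((-1)² - 4·(-3)))/2 = (1 ± √(13))/2
  = (1 + √13)/2,  (1 - √13)/2
Eigenvalues: (1 + √13)/2, (1 - √13)/2  (≈ 2.303, -1.303)
The two irrational eigenvalues are distinct (simple), so each has alg. mult. = geom. mult. = 1.
Sum of geometric multiplicities equals n, so A has n independent eigenvectors.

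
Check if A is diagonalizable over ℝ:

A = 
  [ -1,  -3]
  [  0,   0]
Yes

tr(A) = -1, det(A) = 0
Characteristic polynomial: λ² - tr(A)λ + det(A) = λ² + λ
λ² + λ = λ(λ + 1)
Eigenvalues: 0, -1
λ=-1: alg. mult. = 1, geom. mult. = 2 - rank(A - (-1)I) = 2 - 1 = 1
λ=0: alg. mult. = 1, geom. mult. = 2 - rank(A - (0)I) = 2 - 1 = 1
Sum of geometric multiplicities equals n, so A has n independent eigenvectors.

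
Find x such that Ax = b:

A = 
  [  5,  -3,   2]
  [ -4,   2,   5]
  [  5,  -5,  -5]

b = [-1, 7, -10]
Row reduce the augmented matrix [A|b]:
R2 → R2 + (4/5)·R1
R3 → R3 - (1)·R1
R3 → R3 - (5)·R2
REF = 
  [   5,   -3,    2,   -1]
  [   0, -2/5, 33/5, 31/5]
  [   0,    0,  -40,  -40]

Back-substitution:
x₃ = (-40) / (-40) = 1
x₂ = (31/5 - (33/5)(1)) / (-2/5) = 1
x₁ = (-1 - (-3)(1) - (2)(1)) / 5 = 0

x = [0, 1, 1]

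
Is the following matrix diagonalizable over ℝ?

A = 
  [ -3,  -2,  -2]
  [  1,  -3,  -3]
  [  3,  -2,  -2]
No

Characteristic polynomial: det(λI - A) = λ³ + 8λ² + 23λ
The constant term is 0, so λ = 0 is a root: p(λ) = λ(λ² + 8λ + 23)
λ² + 8λ + 23 = 0  ⇒  λ = (-8 ± √((8)² - 4·(23)))/2 = (-8 ± √(-28))/2
  = -4 + i√7,  -4 - i√7
Eigenvalues: 0, -4 + i√7, -4 - i√7  (≈ 0, -4 + 2.646i, -4 - 2.646i)
Has complex eigenvalues (not diagonalizable over ℝ).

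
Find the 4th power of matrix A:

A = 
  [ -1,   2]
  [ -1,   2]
A² = A·A:
A²[1,1] = (-1)(-1) + (2)(-1) = -1
A²[1,2] = (-1)(2) + (2)(2) = 2
A²[2,1] = (-1)(-1) + (2)(-1) = -1
A²[2,2] = (-1)(2) + (2)(2) = 2
A² = 
  [ -1,   2]
  [ -1,   2]

A^3 = A^2·A:
A^3[1,1] = (-1)(-1) + (2)(-1) = -1
A^3[1,2] = (-1)(2) + (2)(2) = 2
A^3[2,1] = (-1)(-1) + (2)(-1) = -1
A^3[2,2] = (-1)(2) + (2)(2) = 2
A^3 = 
  [ -1,   2]
  [ -1,   2]

A^4 = A^3·A:
A^4[1,1] = (-1)(-1) + (2)(-1) = -1
A^4[1,2] = (-1)(2) + (2)(2) = 2
A^4[2,1] = (-1)(-1) + (2)(-1) = -1
A^4[2,2] = (-1)(2) + (2)(2) = 2
A^4 = 
  [ -1,   2]
  [ -1,   2]

Therefore
A^4 = 
  [ -1,   2]
  [ -1,   2]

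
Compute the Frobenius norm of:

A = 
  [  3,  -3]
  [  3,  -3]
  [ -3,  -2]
||A||_F = 7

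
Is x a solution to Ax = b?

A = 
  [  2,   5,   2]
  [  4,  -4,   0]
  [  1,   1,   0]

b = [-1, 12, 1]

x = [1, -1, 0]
No

Ax = [-3, 8, 0] ≠ b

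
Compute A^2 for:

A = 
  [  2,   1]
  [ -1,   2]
A² = A·A:
A²[1,1] = (2)(2) + (1)(-1) = 3
A²[1,2] = (2)(1) + (1)(2) = 4
A²[2,1] = (-1)(2) + (2)(-1) = -4
A²[2,2] = (-1)(1) + (2)(2) = 3
A² = 
  [  3,   4]
  [ -4,   3]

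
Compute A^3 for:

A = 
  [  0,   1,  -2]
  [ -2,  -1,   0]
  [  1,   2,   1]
A^3 = 
  [  8,  -3,   6]
  [  6,  11,   0]
  [ -3,  -6,   5]

A² = A·A:
A²[1,1] = (0)(0) + (1)(-2) + (-2)(1) = -4
A²[1,2] = (0)(1) + (1)(-1) + (-2)(2) = -5
A²[1,3] = (0)(-2) + (1)(0) + (-2)(1) = -2
A²[2,1] = (-2)(0) + (-1)(-2) + (0)(1) = 2
A²[2,2] = (-2)(1) + (-1)(-1) + (0)(2) = -1
A²[2,3] = (-2)(-2) + (-1)(0) + (0)(1) = 4
A²[3,1] = (1)(0) + (2)(-2) + (1)(1) = -3
A²[3,2] = (1)(1) + (2)(-1) + (1)(2) = 1
A²[3,3] = (1)(-2) + (2)(0) + (1)(1) = -1
A² = 
  [ -4,  -5,  -2]
  [  2,  -1,   4]
  [ -3,   1,  -1]

A^3 = A^2·A:
A^3[1,1] = (-4)(0) + (-5)(-2) + (-2)(1) = 8
A^3[1,2] = (-4)(1) + (-5)(-1) + (-2)(2) = -3
A^3[1,3] = (-4)(-2) + (-5)(0) + (-2)(1) = 6
A^3[2,1] = (2)(0) + (-1)(-2) + (4)(1) = 6
A^3[2,2] = (2)(1) + (-1)(-1) + (4)(2) = 11
A^3[2,3] = (2)(-2) + (-1)(0) + (4)(1) = 0
A^3[3,1] = (-3)(0) + (1)(-2) + (-1)(1) = -3
A^3[3,2] = (-3)(1) + (1)(-1) + (-1)(2) = -6
A^3[3,3] = (-3)(-2) + (1)(0) + (-1)(1) = 5
A^3 = 
  [  8,  -3,   6]
  [  6,  11,   0]
  [ -3,  -6,   5]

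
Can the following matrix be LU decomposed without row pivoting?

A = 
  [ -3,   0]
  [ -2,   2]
Yes.
A[1,1] = -3 ≠ 0, so Gaussian elimination proceeds without a row swap: multiplier ℓ₂₁ = (-2)/(-3) = 2/3, and U[2,2] = 2 - (2/3)(0) = 2.
L = 
  [  1,   0]
  [2/3,   1]
U = 
  [ -3,   0]
  [  0,   2]
Check row 2 of LU: [(2/3)(-3), (2/3)(0) + 2] = [-2, 2] = row 2 of A ✓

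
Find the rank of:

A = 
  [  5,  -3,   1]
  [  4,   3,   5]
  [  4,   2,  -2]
rank(A) = 3

Row reduce:
R2 → R2 - (4/5)·R1
R3 → R3 - (4/5)·R1
R3 → R3 - (22/27)·R2
REF = 
  [    5,    -3,     1]
  [    0,  27/5,  21/5]
  [    0,     0, -56/9]
Pivot columns: 1, 2, 3 → 3 pivots.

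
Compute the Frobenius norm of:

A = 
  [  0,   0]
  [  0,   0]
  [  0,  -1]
||A||_F = 1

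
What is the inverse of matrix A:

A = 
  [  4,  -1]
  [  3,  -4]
det(A) = (4)(-4) - (-1)(3) = -13
For a 2×2 matrix, A⁻¹ = (1/det(A)) · [[d, -b], [-c, a]]
    = (-1/13) · [[-4, 1], [-3, 4]]

A⁻¹ = 
  [ 4/13, -1/13]
  [ 3/13, -4/13]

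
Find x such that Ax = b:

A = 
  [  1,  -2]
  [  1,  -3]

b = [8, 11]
Row reduce the augmented matrix [A|b]:
R2 → R2 - (1)·R1
REF = 
  [  1,  -2,   8]
  [  0,  -1,   3]

Back-substitution:
x₂ = 3 / (-1) = -3
x₁ = (8 - (-2)(-3)) / 1 = 2

x = [2, -3]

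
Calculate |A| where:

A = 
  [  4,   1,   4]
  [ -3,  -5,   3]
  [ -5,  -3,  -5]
42

Cofactor expansion along row 1:
det(A) = (4)·((-5)(-5) - (3)(-3)) - (1)·((-3)(-5) - (3)(-5)) + (4)·((-3)(-3) - (-5)(-5))
  = (4)(34) - (1)(30) + (4)(-16)
  = 42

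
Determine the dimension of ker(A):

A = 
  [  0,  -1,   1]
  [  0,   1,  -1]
nullity(A) = 2

Row reduce:
R2 → R2 + (1)·R1
REF = 
  [  0,  -1,   1]
  [  0,   0,   0]
Pivot columns: 2 → 1 pivot.
rank(A) = 1, so nullity(A) = 3 - 1 = 2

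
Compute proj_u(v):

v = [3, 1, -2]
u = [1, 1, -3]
proj_u(v) = [10/11, 10/11, -30/11]

v·u = (3)(1) + (1)(1) + (-2)(-3) = 10
u·u = (1)² + (1)² + (-3)² = 11
proj_u(v) = (v·u / u·u) × u = (10/11) × u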